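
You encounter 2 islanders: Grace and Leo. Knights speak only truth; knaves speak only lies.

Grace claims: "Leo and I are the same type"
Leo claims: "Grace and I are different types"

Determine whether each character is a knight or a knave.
Grace is a knave.
Leo is a knight.

Verification:
- Grace (knave) says "Leo and I are the same type" - this is FALSE (a lie) because Grace is a knave and Leo is a knight.
- Leo (knight) says "Grace and I are different types" - this is TRUE because Leo is a knight and Grace is a knave.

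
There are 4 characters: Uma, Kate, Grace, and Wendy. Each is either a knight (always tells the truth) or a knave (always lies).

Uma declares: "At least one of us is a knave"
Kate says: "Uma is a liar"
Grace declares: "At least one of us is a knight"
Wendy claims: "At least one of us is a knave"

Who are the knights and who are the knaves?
Uma is a knight.
Kate is a knave.
Grace is a knight.
Wendy is a knight.

Verification:
- Uma (knight) says "At least one of us is a knave" - this is TRUE because Kate is a knave.
- Kate (knave) says "Uma is a liar" - this is FALSE (a lie) because Uma is a knight.
- Grace (knight) says "At least one of us is a knight" - this is TRUE because Uma, Grace, and Wendy are knights.
- Wendy (knight) says "At least one of us is a knave" - this is TRUE because Kate is a knave.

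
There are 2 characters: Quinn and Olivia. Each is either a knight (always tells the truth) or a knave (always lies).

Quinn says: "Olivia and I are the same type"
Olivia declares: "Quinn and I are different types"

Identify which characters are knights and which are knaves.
Quinn is a knave.
Olivia is a knight.

Verification:
- Quinn (knave) says "Olivia and I are the same type" - this is FALSE (a lie) because Quinn is a knave and Olivia is a knight.
- Olivia (knight) says "Quinn and I are different types" - this is TRUE because Olivia is a knight and Quinn is a knave.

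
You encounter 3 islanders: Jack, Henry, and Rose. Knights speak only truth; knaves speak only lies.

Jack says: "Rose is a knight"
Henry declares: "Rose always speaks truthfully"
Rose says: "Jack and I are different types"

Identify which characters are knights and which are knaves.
Jack is a knave.
Henry is a knave.
Rose is a knave.

Verification:
- Jack (knave) says "Rose is a knight" - this is FALSE (a lie) because Rose is a knave.
- Henry (knave) says "Rose always speaks truthfully" - this is FALSE (a lie) because Rose is a knave.
- Rose (knave) says "Jack and I are different types" - this is FALSE (a lie) because Rose is a knave and Jack is a knave.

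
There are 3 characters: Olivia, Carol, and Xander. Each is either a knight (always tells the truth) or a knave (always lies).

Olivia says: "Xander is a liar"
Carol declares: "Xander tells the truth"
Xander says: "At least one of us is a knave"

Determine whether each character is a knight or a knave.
Olivia is a knave.
Carol is a knight.
Xander is a knight.

Verification:
- Olivia (knave) says "Xander is a liar" - this is FALSE (a lie) because Xander is a knight.
- Carol (knight) says "Xander tells the truth" - this is TRUE because Xander is a knight.
- Xander (knight) says "At least one of us is a knave" - this is TRUE because Olivia is a knave.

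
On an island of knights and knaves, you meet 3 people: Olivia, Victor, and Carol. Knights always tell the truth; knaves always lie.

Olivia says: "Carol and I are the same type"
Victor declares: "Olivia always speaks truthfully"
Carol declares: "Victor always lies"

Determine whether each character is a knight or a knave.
Olivia is a knave.
Victor is a knave.
Carol is a knight.

Verification:
- Olivia (knave) says "Carol and I are the same type" - this is FALSE (a lie) because Olivia is a knave and Carol is a knight.
- Victor (knave) says "Olivia always speaks truthfully" - this is FALSE (a lie) because Olivia is a knave.
- Carol (knight) says "Victor always lies" - this is TRUE because Victor is a knave.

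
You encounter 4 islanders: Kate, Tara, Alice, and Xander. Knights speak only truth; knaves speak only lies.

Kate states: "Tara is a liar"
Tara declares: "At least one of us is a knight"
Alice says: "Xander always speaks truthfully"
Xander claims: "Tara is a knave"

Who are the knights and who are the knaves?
Kate is a knave.
Tara is a knight.
Alice is a knave.
Xander is a knave.

Verification:
- Kate (knave) says "Tara is a liar" - this is FALSE (a lie) because Tara is a knight.
- Tara (knight) says "At least one of us is a knight" - this is TRUE because Tara is a knight.
- Alice (knave) says "Xander always speaks truthfully" - this is FALSE (a lie) because Xander is a knave.
- Xander (knave) says "Tara is a knave" - this is FALSE (a lie) because Tara is a knight.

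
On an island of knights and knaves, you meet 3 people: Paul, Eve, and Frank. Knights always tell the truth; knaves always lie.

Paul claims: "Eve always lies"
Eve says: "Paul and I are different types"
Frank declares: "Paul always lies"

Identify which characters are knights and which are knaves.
Paul is a knave.
Eve is a knight.
Frank is a knight.

Verification:
- Paul (knave) says "Eve always lies" - this is FALSE (a lie) because Eve is a knight.
- Eve (knight) says "Paul and I are different types" - this is TRUE because Eve is a knight and Paul is a knave.
- Frank (knight) says "Paul always lies" - this is TRUE because Paul is a knave.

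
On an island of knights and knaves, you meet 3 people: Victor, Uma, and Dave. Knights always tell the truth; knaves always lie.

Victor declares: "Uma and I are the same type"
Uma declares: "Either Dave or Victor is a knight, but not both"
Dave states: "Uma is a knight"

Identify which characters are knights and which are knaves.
Victor is a knave.
Uma is a knight.
Dave is a knight.

Verification:
- Victor (knave) says "Uma and I are the same type" - this is FALSE (a lie) because Victor is a knave and Uma is a knight.
- Uma (knight) says "Either Dave or Victor is a knight, but not both" - this is TRUE because Dave is a knight and Victor is a knave.
- Dave (knight) says "Uma is a knight" - this is TRUE because Uma is a knight.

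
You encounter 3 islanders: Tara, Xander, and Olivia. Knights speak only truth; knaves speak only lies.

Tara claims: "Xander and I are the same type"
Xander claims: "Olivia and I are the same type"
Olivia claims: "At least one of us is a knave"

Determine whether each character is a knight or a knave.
Tara is a knave.
Xander is a knight.
Olivia is a knight.

Verification:
- Tara (knave) says "Xander and I are the same type" - this is FALSE (a lie) because Tara is a knave and Xander is a knight.
- Xander (knight) says "Olivia and I are the same type" - this is TRUE because Xander is a knight and Olivia is a knight.
- Olivia (knight) says "At least one of us is a knave" - this is TRUE because Tara is a knave.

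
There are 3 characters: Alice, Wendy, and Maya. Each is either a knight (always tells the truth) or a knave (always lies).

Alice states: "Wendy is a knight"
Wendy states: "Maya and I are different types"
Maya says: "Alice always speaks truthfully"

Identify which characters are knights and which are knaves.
Alice is a knave.
Wendy is a knave.
Maya is a knave.

Verification:
- Alice (knave) says "Wendy is a knight" - this is FALSE (a lie) because Wendy is a knave.
- Wendy (knave) says "Maya and I are different types" - this is FALSE (a lie) because Wendy is a knave and Maya is a knave.
- Maya (knave) says "Alice always speaks truthfully" - this is FALSE (a lie) because Alice is a knave.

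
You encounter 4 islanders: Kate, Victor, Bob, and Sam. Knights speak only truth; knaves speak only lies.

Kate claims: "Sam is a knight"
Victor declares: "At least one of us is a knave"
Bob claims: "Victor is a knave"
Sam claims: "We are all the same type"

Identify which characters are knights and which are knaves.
Kate is a knave.
Victor is a knight.
Bob is a knave.
Sam is a knave.

Verification:
- Kate (knave) says "Sam is a knight" - this is FALSE (a lie) because Sam is a knave.
- Victor (knight) says "At least one of us is a knave" - this is TRUE because Kate, Bob, and Sam are knaves.
- Bob (knave) says "Victor is a knave" - this is FALSE (a lie) because Victor is a knight.
- Sam (knave) says "We are all the same type" - this is FALSE (a lie) because Victor is a knight and Kate, Bob, and Sam are knaves.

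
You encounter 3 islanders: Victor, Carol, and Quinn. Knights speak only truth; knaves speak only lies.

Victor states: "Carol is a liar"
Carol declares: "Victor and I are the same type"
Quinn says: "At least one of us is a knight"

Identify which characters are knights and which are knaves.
Victor is a knight.
Carol is a knave.
Quinn is a knight.

Verification:
- Victor (knight) says "Carol is a liar" - this is TRUE because Carol is a knave.
- Carol (knave) says "Victor and I are the same type" - this is FALSE (a lie) because Carol is a knave and Victor is a knight.
- Quinn (knight) says "At least one of us is a knight" - this is TRUE because Victor and Quinn are knights.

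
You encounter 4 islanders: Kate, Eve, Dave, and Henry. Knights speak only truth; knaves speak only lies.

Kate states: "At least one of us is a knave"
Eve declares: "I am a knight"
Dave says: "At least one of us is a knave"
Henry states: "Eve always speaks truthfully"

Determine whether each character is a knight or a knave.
Kate is a knight.
Eve is a knave.
Dave is a knight.
Henry is a knave.

Verification:
- Kate (knight) says "At least one of us is a knave" - this is TRUE because Eve and Henry are knaves.
- Eve (knave) says "I am a knight" - this is FALSE (a lie) because Eve is a knave.
- Dave (knight) says "At least one of us is a knave" - this is TRUE because Eve and Henry are knaves.
- Henry (knave) says "Eve always speaks truthfully" - this is FALSE (a lie) because Eve is a knave.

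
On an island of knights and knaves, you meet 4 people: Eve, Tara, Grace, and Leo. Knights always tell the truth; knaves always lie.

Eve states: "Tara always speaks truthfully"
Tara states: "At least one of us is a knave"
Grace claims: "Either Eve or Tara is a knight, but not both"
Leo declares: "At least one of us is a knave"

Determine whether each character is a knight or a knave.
Eve is a knight.
Tara is a knight.
Grace is a knave.
Leo is a knight.

Verification:
- Eve (knight) says "Tara always speaks truthfully" - this is TRUE because Tara is a knight.
- Tara (knight) says "At least one of us is a knave" - this is TRUE because Grace is a knave.
- Grace (knave) says "Either Eve or Tara is a knight, but not both" - this is FALSE (a lie) because Eve is a knight and Tara is a knight.
- Leo (knight) says "At least one of us is a knave" - this is TRUE because Grace is a knave.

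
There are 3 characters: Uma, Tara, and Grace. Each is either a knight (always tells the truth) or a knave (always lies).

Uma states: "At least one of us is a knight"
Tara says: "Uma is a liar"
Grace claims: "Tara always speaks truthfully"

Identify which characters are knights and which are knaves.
Uma is a knight.
Tara is a knave.
Grace is a knave.

Verification:
- Uma (knight) says "At least one of us is a knight" - this is TRUE because Uma is a knight.
- Tara (knave) says "Uma is a liar" - this is FALSE (a lie) because Uma is a knight.
- Grace (knave) says "Tara always speaks truthfully" - this is FALSE (a lie) because Tara is a knave.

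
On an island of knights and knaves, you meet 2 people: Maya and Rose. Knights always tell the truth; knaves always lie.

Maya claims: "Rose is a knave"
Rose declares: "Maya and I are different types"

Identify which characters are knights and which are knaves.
Maya is a knave.
Rose is a knight.

Verification:
- Maya (knave) says "Rose is a knave" - this is FALSE (a lie) because Rose is a knight.
- Rose (knight) says "Maya and I are different types" - this is TRUE because Rose is a knight and Maya is a knave.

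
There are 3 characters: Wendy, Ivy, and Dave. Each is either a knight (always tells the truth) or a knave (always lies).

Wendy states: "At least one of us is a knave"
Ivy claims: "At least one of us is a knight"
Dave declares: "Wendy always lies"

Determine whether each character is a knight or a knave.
Wendy is a knight.
Ivy is a knight.
Dave is a knave.

Verification:
- Wendy (knight) says "At least one of us is a knave" - this is TRUE because Dave is a knave.
- Ivy (knight) says "At least one of us is a knight" - this is TRUE because Wendy and Ivy are knights.
- Dave (knave) says "Wendy always lies" - this is FALSE (a lie) because Wendy is a knight.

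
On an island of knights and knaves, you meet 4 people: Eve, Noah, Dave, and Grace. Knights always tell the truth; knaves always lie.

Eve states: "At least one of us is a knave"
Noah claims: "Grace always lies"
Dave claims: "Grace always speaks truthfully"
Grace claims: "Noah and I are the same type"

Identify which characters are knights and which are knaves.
Eve is a knight.
Noah is a knight.
Dave is a knave.
Grace is a knave.

Verification:
- Eve (knight) says "At least one of us is a knave" - this is TRUE because Dave and Grace are knaves.
- Noah (knight) says "Grace always lies" - this is TRUE because Grace is a knave.
- Dave (knave) says "Grace always speaks truthfully" - this is FALSE (a lie) because Grace is a knave.
- Grace (knave) says "Noah and I are the same type" - this is FALSE (a lie) because Grace is a knave and Noah is a knight.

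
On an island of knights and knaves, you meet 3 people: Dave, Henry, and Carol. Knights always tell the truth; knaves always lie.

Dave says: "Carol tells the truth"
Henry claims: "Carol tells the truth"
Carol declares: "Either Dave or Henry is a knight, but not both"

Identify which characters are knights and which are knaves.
Dave is a knave.
Henry is a knave.
Carol is a knave.

Verification:
- Dave (knave) says "Carol tells the truth" - this is FALSE (a lie) because Carol is a knave.
- Henry (knave) says "Carol tells the truth" - this is FALSE (a lie) because Carol is a knave.
- Carol (knave) says "Either Dave or Henry is a knight, but not both" - this is FALSE (a lie) because Dave is a knave and Henry is a knave.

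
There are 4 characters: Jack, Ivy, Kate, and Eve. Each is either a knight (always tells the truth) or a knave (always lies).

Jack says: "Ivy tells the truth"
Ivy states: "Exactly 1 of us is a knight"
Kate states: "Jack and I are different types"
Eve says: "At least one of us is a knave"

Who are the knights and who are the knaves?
Jack is a knave.
Ivy is a knave.
Kate is a knight.
Eve is a knight.

Verification:
- Jack (knave) says "Ivy tells the truth" - this is FALSE (a lie) because Ivy is a knave.
- Ivy (knave) says "Exactly 1 of us is a knight" - this is FALSE (a lie) because there are 2 knights.
- Kate (knight) says "Jack and I are different types" - this is TRUE because Kate is a knight and Jack is a knave.
- Eve (knight) says "At least one of us is a knave" - this is TRUE because Jack and Ivy are knaves.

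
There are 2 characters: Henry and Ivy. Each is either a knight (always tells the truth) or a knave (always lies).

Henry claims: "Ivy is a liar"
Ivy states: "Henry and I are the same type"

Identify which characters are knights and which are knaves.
Henry is a knight.
Ivy is a knave.

Verification:
- Henry (knight) says "Ivy is a liar" - this is TRUE because Ivy is a knave.
- Ivy (knave) says "Henry and I are the same type" - this is FALSE (a lie) because Ivy is a knave and Henry is a knight.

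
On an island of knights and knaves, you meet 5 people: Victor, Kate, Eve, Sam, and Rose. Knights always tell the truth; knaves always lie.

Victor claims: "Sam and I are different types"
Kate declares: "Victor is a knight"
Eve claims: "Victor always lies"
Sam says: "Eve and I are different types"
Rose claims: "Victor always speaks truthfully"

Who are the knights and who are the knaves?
Victor is a knight.
Kate is a knight.
Eve is a knave.
Sam is a knave.
Rose is a knight.

Verification:
- Victor (knight) says "Sam and I are different types" - this is TRUE because Victor is a knight and Sam is a knave.
- Kate (knight) says "Victor is a knight" - this is TRUE because Victor is a knight.
- Eve (knave) says "Victor always lies" - this is FALSE (a lie) because Victor is a knight.
- Sam (knave) says "Eve and I are different types" - this is FALSE (a lie) because Sam is a knave and Eve is a knave.
- Rose (knight) says "Victor always speaks truthfully" - this is TRUE because Victor is a knight.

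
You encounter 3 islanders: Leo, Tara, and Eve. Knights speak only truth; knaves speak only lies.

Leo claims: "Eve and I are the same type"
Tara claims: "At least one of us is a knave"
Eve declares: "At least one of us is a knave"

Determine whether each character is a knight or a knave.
Leo is a knave.
Tara is a knight.
Eve is a knight.

Verification:
- Leo (knave) says "Eve and I are the same type" - this is FALSE (a lie) because Leo is a knave and Eve is a knight.
- Tara (knight) says "At least one of us is a knave" - this is TRUE because Leo is a knave.
- Eve (knight) says "At least one of us is a knave" - this is TRUE because Leo is a knave.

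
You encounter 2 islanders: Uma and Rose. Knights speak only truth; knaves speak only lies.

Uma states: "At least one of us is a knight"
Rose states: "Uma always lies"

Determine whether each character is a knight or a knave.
Uma is a knight.
Rose is a knave.

Verification:
- Uma (knight) says "At least one of us is a knight" - this is TRUE because Uma is a knight.
- Rose (knave) says "Uma always lies" - this is FALSE (a lie) because Uma is a knight.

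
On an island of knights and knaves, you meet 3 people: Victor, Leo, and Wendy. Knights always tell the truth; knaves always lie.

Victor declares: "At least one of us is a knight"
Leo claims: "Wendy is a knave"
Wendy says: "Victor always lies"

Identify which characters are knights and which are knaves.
Victor is a knight.
Leo is a knight.
Wendy is a knave.

Verification:
- Victor (knight) says "At least one of us is a knight" - this is TRUE because Victor and Leo are knights.
- Leo (knight) says "Wendy is a knave" - this is TRUE because Wendy is a knave.
- Wendy (knave) says "Victor always lies" - this is FALSE (a lie) because Victor is a knight.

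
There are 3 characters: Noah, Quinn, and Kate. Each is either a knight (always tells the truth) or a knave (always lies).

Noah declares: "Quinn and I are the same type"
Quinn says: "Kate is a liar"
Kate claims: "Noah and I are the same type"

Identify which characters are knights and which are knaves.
Noah is a knight.
Quinn is a knight.
Kate is a knave.

Verification:
- Noah (knight) says "Quinn and I are the same type" - this is TRUE because Noah is a knight and Quinn is a knight.
- Quinn (knight) says "Kate is a liar" - this is TRUE because Kate is a knave.
- Kate (knave) says "Noah and I are the same type" - this is FALSE (a lie) because Kate is a knave and Noah is a knight.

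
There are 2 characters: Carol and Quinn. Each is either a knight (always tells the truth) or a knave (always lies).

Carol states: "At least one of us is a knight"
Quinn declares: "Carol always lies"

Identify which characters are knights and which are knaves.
Carol is a knight.
Quinn is a knave.

Verification:
- Carol (knight) says "At least one of us is a knight" - this is TRUE because Carol is a knight.
- Quinn (knave) says "Carol always lies" - this is FALSE (a lie) because Carol is a knight.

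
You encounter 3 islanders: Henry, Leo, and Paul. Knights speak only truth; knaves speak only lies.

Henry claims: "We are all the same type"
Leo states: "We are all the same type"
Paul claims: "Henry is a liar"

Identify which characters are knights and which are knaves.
Henry is a knave.
Leo is a knave.
Paul is a knight.

Verification:
- Henry (knave) says "We are all the same type" - this is FALSE (a lie) because Paul is a knight and Henry and Leo are knaves.
- Leo (knave) says "We are all the same type" - this is FALSE (a lie) because Paul is a knight and Henry and Leo are knaves.
- Paul (knight) says "Henry is a liar" - this is TRUE because Henry is a knave.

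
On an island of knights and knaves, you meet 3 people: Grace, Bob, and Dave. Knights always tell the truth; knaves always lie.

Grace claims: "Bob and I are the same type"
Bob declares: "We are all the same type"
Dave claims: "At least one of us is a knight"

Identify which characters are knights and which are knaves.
Grace is a knight.
Bob is a knight.
Dave is a knight.

Verification:
- Grace (knight) says "Bob and I are the same type" - this is TRUE because Grace is a knight and Bob is a knight.
- Bob (knight) says "We are all the same type" - this is TRUE because Grace, Bob, and Dave are knights.
- Dave (knight) says "At least one of us is a knight" - this is TRUE because Grace, Bob, and Dave are knights.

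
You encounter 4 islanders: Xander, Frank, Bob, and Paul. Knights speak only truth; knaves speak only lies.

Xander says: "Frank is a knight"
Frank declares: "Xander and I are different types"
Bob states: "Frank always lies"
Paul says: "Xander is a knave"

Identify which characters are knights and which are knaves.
Xander is a knave.
Frank is a knave.
Bob is a knight.
Paul is a knight.

Verification:
- Xander (knave) says "Frank is a knight" - this is FALSE (a lie) because Frank is a knave.
- Frank (knave) says "Xander and I are different types" - this is FALSE (a lie) because Frank is a knave and Xander is a knave.
- Bob (knight) says "Frank always lies" - this is TRUE because Frank is a knave.
- Paul (knight) says "Xander is a knave" - this is TRUE because Xander is a knave.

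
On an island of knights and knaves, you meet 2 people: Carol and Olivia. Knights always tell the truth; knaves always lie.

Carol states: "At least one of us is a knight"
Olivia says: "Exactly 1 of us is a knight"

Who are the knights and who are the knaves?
Carol is a knave.
Olivia is a knave.

Verification:
- Carol (knave) says "At least one of us is a knight" - this is FALSE (a lie) because no one is a knight.
- Olivia (knave) says "Exactly 1 of us is a knight" - this is FALSE (a lie) because there are 0 knights.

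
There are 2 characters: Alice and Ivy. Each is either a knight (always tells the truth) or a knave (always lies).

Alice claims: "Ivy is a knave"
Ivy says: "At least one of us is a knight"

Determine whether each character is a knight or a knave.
Alice is a knave.
Ivy is a knight.

Verification:
- Alice (knave) says "Ivy is a knave" - this is FALSE (a lie) because Ivy is a knight.
- Ivy (knight) says "At least one of us is a knight" - this is TRUE because Ivy is a knight.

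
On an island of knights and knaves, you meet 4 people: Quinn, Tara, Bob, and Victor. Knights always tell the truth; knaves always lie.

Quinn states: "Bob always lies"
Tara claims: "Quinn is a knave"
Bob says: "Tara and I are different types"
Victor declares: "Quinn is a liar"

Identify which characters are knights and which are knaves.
Quinn is a knight.
Tara is a knave.
Bob is a knave.
Victor is a knave.

Verification:
- Quinn (knight) says "Bob always lies" - this is TRUE because Bob is a knave.
- Tara (knave) says "Quinn is a knave" - this is FALSE (a lie) because Quinn is a knight.
- Bob (knave) says "Tara and I are different types" - this is FALSE (a lie) because Bob is a knave and Tara is a knave.
- Victor (knave) says "Quinn is a liar" - this is FALSE (a lie) because Quinn is a knight.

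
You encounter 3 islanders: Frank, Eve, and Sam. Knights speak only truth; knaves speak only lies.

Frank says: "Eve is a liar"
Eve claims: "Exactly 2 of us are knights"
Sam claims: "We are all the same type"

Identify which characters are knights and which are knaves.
Frank is a knight.
Eve is a knave.
Sam is a knave.

Verification:
- Frank (knight) says "Eve is a liar" - this is TRUE because Eve is a knave.
- Eve (knave) says "Exactly 2 of us are knights" - this is FALSE (a lie) because there are 1 knights.
- Sam (knave) says "We are all the same type" - this is FALSE (a lie) because Frank is a knight and Eve and Sam are knaves.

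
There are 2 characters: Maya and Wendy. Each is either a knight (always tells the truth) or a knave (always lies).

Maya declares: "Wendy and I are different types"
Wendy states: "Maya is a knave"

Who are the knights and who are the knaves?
Maya is a knight.
Wendy is a knave.

Verification:
- Maya (knight) says "Wendy and I are different types" - this is TRUE because Maya is a knight and Wendy is a knave.
- Wendy (knave) says "Maya is a knave" - this is FALSE (a lie) because Maya is a knight.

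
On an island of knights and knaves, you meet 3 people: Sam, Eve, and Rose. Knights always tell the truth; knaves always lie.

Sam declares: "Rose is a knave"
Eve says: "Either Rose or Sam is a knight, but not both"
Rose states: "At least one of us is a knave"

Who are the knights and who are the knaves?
Sam is a knave.
Eve is a knight.
Rose is a knight.

Verification:
- Sam (knave) says "Rose is a knave" - this is FALSE (a lie) because Rose is a knight.
- Eve (knight) says "Either Rose or Sam is a knight, but not both" - this is TRUE because Rose is a knight and Sam is a knave.
- Rose (knight) says "At least one of us is a knave" - this is TRUE because Sam is a knave.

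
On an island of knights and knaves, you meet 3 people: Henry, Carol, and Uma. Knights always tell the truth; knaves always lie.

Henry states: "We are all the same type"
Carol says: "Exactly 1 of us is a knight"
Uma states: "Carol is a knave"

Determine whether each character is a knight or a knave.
Henry is a knave.
Carol is a knight.
Uma is a knave.

Verification:
- Henry (knave) says "We are all the same type" - this is FALSE (a lie) because Carol is a knight and Henry and Uma are knaves.
- Carol (knight) says "Exactly 1 of us is a knight" - this is TRUE because there are 1 knights.
- Uma (knave) says "Carol is a knave" - this is FALSE (a lie) because Carol is a knight.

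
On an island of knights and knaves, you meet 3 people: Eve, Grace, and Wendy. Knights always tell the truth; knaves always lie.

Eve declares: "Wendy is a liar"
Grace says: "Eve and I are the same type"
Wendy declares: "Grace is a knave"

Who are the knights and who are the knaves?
Eve is a knight.
Grace is a knight.
Wendy is a knave.

Verification:
- Eve (knight) says "Wendy is a liar" - this is TRUE because Wendy is a knave.
- Grace (knight) says "Eve and I are the same type" - this is TRUE because Grace is a knight and Eve is a knight.
- Wendy (knave) says "Grace is a knave" - this is FALSE (a lie) because Grace is a knight.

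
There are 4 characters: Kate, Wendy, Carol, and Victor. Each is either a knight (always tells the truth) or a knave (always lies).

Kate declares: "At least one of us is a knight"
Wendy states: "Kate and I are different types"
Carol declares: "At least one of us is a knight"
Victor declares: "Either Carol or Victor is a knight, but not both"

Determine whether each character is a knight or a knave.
Kate is a knave.
Wendy is a knave.
Carol is a knave.
Victor is a knave.

Verification:
- Kate (knave) says "At least one of us is a knight" - this is FALSE (a lie) because no one is a knight.
- Wendy (knave) says "Kate and I are different types" - this is FALSE (a lie) because Wendy is a knave and Kate is a knave.
- Carol (knave) says "At least one of us is a knight" - this is FALSE (a lie) because no one is a knight.
- Victor (knave) says "Either Carol or Victor is a knight, but not both" - this is FALSE (a lie) because Carol is a knave and Victor is a knave.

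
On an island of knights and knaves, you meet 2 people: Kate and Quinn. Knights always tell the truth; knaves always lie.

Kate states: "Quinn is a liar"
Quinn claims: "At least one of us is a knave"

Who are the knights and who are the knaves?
Kate is a knave.
Quinn is a knight.

Verification:
- Kate (knave) says "Quinn is a liar" - this is FALSE (a lie) because Quinn is a knight.
- Quinn (knight) says "At least one of us is a knave" - this is TRUE because Kate is a knave.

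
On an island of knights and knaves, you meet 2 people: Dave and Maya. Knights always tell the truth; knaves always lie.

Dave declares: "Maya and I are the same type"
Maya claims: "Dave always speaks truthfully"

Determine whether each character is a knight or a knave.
Dave is a knight.
Maya is a knight.

Verification:
- Dave (knight) says "Maya and I are the same type" - this is TRUE because Dave is a knight and Maya is a knight.
- Maya (knight) says "Dave always speaks truthfully" - this is TRUE because Dave is a knight.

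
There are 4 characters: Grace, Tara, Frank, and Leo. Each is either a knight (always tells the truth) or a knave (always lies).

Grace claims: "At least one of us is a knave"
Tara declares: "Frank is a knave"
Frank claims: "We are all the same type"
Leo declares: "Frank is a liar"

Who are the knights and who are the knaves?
Grace is a knight.
Tara is a knight.
Frank is a knave.
Leo is a knight.

Verification:
- Grace (knight) says "At least one of us is a knave" - this is TRUE because Frank is a knave.
- Tara (knight) says "Frank is a knave" - this is TRUE because Frank is a knave.
- Frank (knave) says "We are all the same type" - this is FALSE (a lie) because Grace, Tara, and Leo are knights and Frank is a knave.
- Leo (knight) says "Frank is a liar" - this is TRUE because Frank is a knave.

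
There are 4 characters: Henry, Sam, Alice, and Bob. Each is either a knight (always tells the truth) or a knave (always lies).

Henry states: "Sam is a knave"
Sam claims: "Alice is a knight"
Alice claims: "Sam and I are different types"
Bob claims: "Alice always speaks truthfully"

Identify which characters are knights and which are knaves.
Henry is a knight.
Sam is a knave.
Alice is a knave.
Bob is a knave.

Verification:
- Henry (knight) says "Sam is a knave" - this is TRUE because Sam is a knave.
- Sam (knave) says "Alice is a knight" - this is FALSE (a lie) because Alice is a knave.
- Alice (knave) says "Sam and I are different types" - this is FALSE (a lie) because Alice is a knave and Sam is a knave.
- Bob (knave) says "Alice always speaks truthfully" - this is FALSE (a lie) because Alice is a knave.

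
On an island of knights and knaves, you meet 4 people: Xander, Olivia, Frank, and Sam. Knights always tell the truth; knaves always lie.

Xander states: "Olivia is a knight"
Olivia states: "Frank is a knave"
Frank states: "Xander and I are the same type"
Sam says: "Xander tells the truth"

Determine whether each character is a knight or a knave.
Xander is a knight.
Olivia is a knight.
Frank is a knave.
Sam is a knight.

Verification:
- Xander (knight) says "Olivia is a knight" - this is TRUE because Olivia is a knight.
- Olivia (knight) says "Frank is a knave" - this is TRUE because Frank is a knave.
- Frank (knave) says "Xander and I are the same type" - this is FALSE (a lie) because Frank is a knave and Xander is a knight.
- Sam (knight) says "Xander tells the truth" - this is TRUE because Xander is a knight.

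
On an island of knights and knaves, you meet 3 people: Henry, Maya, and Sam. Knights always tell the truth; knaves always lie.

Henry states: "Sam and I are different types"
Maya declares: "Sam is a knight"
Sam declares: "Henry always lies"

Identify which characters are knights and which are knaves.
Henry is a knight.
Maya is a knave.
Sam is a knave.

Verification:
- Henry (knight) says "Sam and I are different types" - this is TRUE because Henry is a knight and Sam is a knave.
- Maya (knave) says "Sam is a knight" - this is FALSE (a lie) because Sam is a knave.
- Sam (knave) says "Henry always lies" - this is FALSE (a lie) because Henry is a knight.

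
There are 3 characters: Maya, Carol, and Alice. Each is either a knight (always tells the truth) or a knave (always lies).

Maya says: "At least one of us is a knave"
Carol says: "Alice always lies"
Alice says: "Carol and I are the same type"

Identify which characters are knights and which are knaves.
Maya is a knight.
Carol is a knight.
Alice is a knave.

Verification:
- Maya (knight) says "At least one of us is a knave" - this is TRUE because Alice is a knave.
- Carol (knight) says "Alice always lies" - this is TRUE because Alice is a knave.
- Alice (knave) says "Carol and I are the same type" - this is FALSE (a lie) because Alice is a knave and Carol is a knight.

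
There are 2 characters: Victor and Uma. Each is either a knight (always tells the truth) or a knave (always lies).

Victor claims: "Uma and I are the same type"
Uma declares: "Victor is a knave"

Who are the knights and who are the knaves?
Victor is a knave.
Uma is a knight.

Verification:
- Victor (knave) says "Uma and I are the same type" - this is FALSE (a lie) because Victor is a knave and Uma is a knight.
- Uma (knight) says "Victor is a knave" - this is TRUE because Victor is a knave.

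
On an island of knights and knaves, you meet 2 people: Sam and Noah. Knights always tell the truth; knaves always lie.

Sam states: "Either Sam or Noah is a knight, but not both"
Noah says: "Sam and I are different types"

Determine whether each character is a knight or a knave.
Sam is a knave.
Noah is a knave.

Verification:
- Sam (knave) says "Either Sam or Noah is a knight, but not both" - this is FALSE (a lie) because Sam is a knave and Noah is a knave.
- Noah (knave) says "Sam and I are different types" - this is FALSE (a lie) because Noah is a knave and Sam is a knave.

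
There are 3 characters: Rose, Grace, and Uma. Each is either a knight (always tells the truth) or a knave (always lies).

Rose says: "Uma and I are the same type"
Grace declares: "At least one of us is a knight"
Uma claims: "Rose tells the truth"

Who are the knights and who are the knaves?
Rose is a knight.
Grace is a knight.
Uma is a knight.

Verification:
- Rose (knight) says "Uma and I are the same type" - this is TRUE because Rose is a knight and Uma is a knight.
- Grace (knight) says "At least one of us is a knight" - this is TRUE because Rose, Grace, and Uma are knights.
- Uma (knight) says "Rose tells the truth" - this is TRUE because Rose is a knight.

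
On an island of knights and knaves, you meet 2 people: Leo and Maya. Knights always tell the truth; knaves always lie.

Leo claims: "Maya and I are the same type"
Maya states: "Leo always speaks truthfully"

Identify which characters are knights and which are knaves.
Leo is a knight.
Maya is a knight.

Verification:
- Leo (knight) says "Maya and I are the same type" - this is TRUE because Leo is a knight and Maya is a knight.
- Maya (knight) says "Leo always speaks truthfully" - this is TRUE because Leo is a knight.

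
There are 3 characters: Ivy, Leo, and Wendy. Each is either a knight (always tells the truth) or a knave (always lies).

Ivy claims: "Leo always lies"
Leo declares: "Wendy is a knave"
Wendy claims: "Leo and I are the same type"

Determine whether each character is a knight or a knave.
Ivy is a knave.
Leo is a knight.
Wendy is a knave.

Verification:
- Ivy (knave) says "Leo always lies" - this is FALSE (a lie) because Leo is a knight.
- Leo (knight) says "Wendy is a knave" - this is TRUE because Wendy is a knave.
- Wendy (knave) says "Leo and I are the same type" - this is FALSE (a lie) because Wendy is a knave and Leo is a knight.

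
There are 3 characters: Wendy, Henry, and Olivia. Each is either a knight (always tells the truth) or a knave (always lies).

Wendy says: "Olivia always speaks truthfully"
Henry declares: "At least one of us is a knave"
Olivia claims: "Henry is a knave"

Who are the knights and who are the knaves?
Wendy is a knave.
Henry is a knight.
Olivia is a knave.

Verification:
- Wendy (knave) says "Olivia always speaks truthfully" - this is FALSE (a lie) because Olivia is a knave.
- Henry (knight) says "At least one of us is a knave" - this is TRUE because Wendy and Olivia are knaves.
- Olivia (knave) says "Henry is a knave" - this is FALSE (a lie) because Henry is a knight.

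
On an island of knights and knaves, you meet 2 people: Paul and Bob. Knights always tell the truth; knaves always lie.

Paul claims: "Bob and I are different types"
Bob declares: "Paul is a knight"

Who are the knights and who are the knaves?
Paul is a knave.
Bob is a knave.

Verification:
- Paul (knave) says "Bob and I are different types" - this is FALSE (a lie) because Paul is a knave and Bob is a knave.
- Bob (knave) says "Paul is a knight" - this is FALSE (a lie) because Paul is a knave.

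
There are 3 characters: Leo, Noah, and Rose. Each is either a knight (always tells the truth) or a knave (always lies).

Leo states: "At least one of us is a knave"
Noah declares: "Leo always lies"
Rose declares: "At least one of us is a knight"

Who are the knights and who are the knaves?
Leo is a knight.
Noah is a knave.
Rose is a knight.

Verification:
- Leo (knight) says "At least one of us is a knave" - this is TRUE because Noah is a knave.
- Noah (knave) says "Leo always lies" - this is FALSE (a lie) because Leo is a knight.
- Rose (knight) says "At least one of us is a knight" - this is TRUE because Leo and Rose are knights.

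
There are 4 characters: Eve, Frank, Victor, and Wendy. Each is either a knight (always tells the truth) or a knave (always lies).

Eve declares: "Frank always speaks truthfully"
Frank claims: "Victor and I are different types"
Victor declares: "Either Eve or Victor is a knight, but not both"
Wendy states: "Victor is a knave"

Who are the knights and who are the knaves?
Eve is a knave.
Frank is a knave.
Victor is a knave.
Wendy is a knight.

Verification:
- Eve (knave) says "Frank always speaks truthfully" - this is FALSE (a lie) because Frank is a knave.
- Frank (knave) says "Victor and I are different types" - this is FALSE (a lie) because Frank is a knave and Victor is a knave.
- Victor (knave) says "Either Eve or Victor is a knight, but not both" - this is FALSE (a lie) because Eve is a knave and Victor is a knave.
- Wendy (knight) says "Victor is a knave" - this is TRUE because Victor is a knave.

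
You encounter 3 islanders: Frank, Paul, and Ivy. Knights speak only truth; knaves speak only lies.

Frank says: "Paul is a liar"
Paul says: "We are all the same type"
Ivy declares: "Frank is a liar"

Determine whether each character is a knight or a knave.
Frank is a knight.
Paul is a knave.
Ivy is a knave.

Verification:
- Frank (knight) says "Paul is a liar" - this is TRUE because Paul is a knave.
- Paul (knave) says "We are all the same type" - this is FALSE (a lie) because Frank is a knight and Paul and Ivy are knaves.
- Ivy (knave) says "Frank is a liar" - this is FALSE (a lie) because Frank is a knight.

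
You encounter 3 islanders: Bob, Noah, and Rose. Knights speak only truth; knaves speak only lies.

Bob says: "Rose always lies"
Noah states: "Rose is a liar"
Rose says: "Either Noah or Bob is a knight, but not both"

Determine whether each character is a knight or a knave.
Bob is a knight.
Noah is a knight.
Rose is a knave.

Verification:
- Bob (knight) says "Rose always lies" - this is TRUE because Rose is a knave.
- Noah (knight) says "Rose is a liar" - this is TRUE because Rose is a knave.
- Rose (knave) says "Either Noah or Bob is a knight, but not both" - this is FALSE (a lie) because Noah is a knight and Bob is a knight.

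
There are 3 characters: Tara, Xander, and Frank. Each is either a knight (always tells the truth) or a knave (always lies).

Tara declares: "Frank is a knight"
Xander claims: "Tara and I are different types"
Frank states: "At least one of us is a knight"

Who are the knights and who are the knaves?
Tara is a knave.
Xander is a knave.
Frank is a knave.

Verification:
- Tara (knave) says "Frank is a knight" - this is FALSE (a lie) because Frank is a knave.
- Xander (knave) says "Tara and I are different types" - this is FALSE (a lie) because Xander is a knave and Tara is a knave.
- Frank (knave) says "At least one of us is a knight" - this is FALSE (a lie) because no one is a knight.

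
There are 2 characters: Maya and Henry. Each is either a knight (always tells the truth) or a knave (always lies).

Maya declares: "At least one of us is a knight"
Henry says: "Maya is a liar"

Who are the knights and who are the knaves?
Maya is a knight.
Henry is a knave.

Verification:
- Maya (knight) says "At least one of us is a knight" - this is TRUE because Maya is a knight.
- Henry (knave) says "Maya is a liar" - this is FALSE (a lie) because Maya is a knight.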